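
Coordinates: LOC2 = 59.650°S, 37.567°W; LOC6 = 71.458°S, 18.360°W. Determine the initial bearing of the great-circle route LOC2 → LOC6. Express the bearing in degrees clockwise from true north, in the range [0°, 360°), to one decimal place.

154.6°

Δλ = 19.2070°
y = sin Δλ · cos φ₂ = 0.104616
x = cos φ₁ sin φ₂ − sin φ₁ cos φ₂ cos Δλ = -0.219908
θ = atan2(y, x) = 154.5583° → 154.5583° (mod 360°)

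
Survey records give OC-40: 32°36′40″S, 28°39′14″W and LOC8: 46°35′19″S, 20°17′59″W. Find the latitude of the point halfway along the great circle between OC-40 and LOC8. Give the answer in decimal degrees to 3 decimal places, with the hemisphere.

39.674°S

OC-40: φ = -32.61111°, λ = -28.65389°
LOC8: φ = -46.58861°, λ = -20.29972°
Bx = cos φ₂ cos Δλ = 0.679940,  By = cos φ₂ sin Δλ = 0.099849
φₘ = atan2(sin φ₁ + sin φ₂, √((cos φ₁ + Bx)² + By²)) = -39.67396°
λₘ = λ₁ + atan2(By, cos φ₁ + Bx) = -24.90115°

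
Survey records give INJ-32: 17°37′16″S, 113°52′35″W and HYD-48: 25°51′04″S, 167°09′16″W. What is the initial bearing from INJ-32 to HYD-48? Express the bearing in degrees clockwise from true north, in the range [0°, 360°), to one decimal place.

250.7°

INJ-32: φ = -17.62111°, λ = -113.87639°
HYD-48: φ = -25.85111°, λ = -167.15444°
Δλ = -53.2781°
y = sin Δλ · cos φ₂ = -0.721336
x = cos φ₁ sin φ₂ − sin φ₁ cos φ₂ cos Δλ = -0.252682
θ = atan2(y, x) = -109.3052° → 250.6948° (mod 360°)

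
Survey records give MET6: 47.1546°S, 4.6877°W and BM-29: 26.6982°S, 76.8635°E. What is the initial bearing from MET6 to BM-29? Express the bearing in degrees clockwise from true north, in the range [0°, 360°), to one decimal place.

Δλ = 81.5512°
y = sin Δλ · cos φ₂ = 0.883690
x = cos φ₁ sin φ₂ − sin φ₁ cos φ₂ cos Δλ = -0.209288
θ = atan2(y, x) = 103.3241° → 103.3241° (mod 360°)

103.3°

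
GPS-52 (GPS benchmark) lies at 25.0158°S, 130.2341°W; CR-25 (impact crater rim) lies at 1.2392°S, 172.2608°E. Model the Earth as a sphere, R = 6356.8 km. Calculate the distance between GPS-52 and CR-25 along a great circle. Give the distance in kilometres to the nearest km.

Δφ = 23.7766°,  Δλ = -57.5051°
a = sin²(Δφ/2) + cos φ₁ cos φ₂ sin²(Δλ/2) = 0.252070
c = 2·arcsin(√a) = 1.051972 rad = 60.2736°
d = R·c = 6356.8 × 1.051972 = 6687.2 km

6687 km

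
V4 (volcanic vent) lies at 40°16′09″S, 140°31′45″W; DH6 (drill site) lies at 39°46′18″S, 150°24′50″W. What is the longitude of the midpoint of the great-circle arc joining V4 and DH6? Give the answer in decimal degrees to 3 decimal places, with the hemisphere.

145.490°W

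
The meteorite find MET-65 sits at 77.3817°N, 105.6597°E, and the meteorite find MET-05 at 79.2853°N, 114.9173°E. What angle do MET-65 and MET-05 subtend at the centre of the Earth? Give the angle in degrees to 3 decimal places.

Δφ = 1.9036°,  Δλ = 9.2576°
a = sin²(Δφ/2) + cos φ₁ cos φ₂ sin²(Δλ/2) = 0.000540
c = 2·arcsin(√a) = 0.046499 rad = 2.6642°

2.664°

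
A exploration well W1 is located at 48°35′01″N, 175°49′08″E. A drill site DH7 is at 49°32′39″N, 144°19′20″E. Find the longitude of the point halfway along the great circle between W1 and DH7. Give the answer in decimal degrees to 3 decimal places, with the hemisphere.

W1: φ = +48.58361°, λ = +175.81889°
DH7: φ = +49.54417°, λ = +144.32222°
Bx = cos φ₂ cos Δλ = 0.553265,  By = cos φ₂ sin Δλ = -0.338997
φₘ = atan2(sin φ₁ + sin φ₂, √((cos φ₁ + Bx)² + By²)) = 50.14564°
λₘ = λ₁ + atan2(By, cos φ₁ + Bx) = 160.22671°

160.227°E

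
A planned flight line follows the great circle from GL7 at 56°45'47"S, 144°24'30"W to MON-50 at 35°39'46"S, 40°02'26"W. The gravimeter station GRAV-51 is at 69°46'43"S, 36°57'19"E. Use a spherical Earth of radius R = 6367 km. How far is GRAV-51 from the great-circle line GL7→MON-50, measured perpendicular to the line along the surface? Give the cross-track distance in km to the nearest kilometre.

GL7: φ = -56.76306°, λ = -144.40833°
MON-50: φ = -35.66278°, λ = -40.04056°
GRAV-51: φ = -69.77861°, λ = +36.95528°
δ₁₃ = central angle GL7→GRAV-51 = 0.932957 rad  (haversine)
θ₁₃ = bearing GL7→GRAV-51 = 180.587°,  θ₁₂ = bearing GL7→MON-50 = 121.810°
dₓₜ = R·arcsin(sin δ₁₃ · sin(θ₁₃ − θ₁₂)) = 6367·arcsin(0.80338·sin(58.777°)) = 4822.219 km
|dₓₜ| = 4822.219 km

4822 km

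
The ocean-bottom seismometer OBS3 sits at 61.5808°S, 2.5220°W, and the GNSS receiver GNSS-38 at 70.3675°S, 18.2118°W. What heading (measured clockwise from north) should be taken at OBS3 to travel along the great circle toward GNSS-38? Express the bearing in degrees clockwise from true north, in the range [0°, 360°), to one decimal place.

Δλ = -15.6898°
y = sin Δλ · cos φ₂ = -0.090860
x = cos φ₁ sin φ₂ − sin φ₁ cos φ₂ cos Δλ = -0.163767
θ = atan2(y, x) = -150.9778° → 209.0222° (mod 360°)

209.0°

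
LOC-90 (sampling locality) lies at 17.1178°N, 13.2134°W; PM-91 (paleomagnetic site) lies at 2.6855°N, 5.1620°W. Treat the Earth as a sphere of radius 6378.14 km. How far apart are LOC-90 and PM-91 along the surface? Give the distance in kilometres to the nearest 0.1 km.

1832.0 km

Δφ = -14.4323°,  Δλ = 8.0514°
a = sin²(Δφ/2) + cos φ₁ cos φ₂ sin²(Δλ/2) = 0.020484
c = 2·arcsin(√a) = 0.287229 rad = 16.4570°
d = R·c = 6378.14 × 0.287229 = 1832.0 km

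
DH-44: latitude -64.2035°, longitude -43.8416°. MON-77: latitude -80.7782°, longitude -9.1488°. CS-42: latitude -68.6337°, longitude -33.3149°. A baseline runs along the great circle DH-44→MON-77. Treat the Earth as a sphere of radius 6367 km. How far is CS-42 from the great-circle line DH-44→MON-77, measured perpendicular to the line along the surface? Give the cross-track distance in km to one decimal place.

258.4 km

δ₁₃ = central angle DH-44→CS-42 = 0.106410 rad  (haversine)
θ₁₃ = bearing DH-44→CS-42 = 141.193°,  θ₁₂ = bearing DH-44→MON-77 = 163.650°
dₓₜ = R·arcsin(sin δ₁₃ · sin(θ₁₃ − θ₁₂)) = 6367·arcsin(0.10621·sin(-22.456°)) = -258.379 km
|dₓₜ| = 258.379 km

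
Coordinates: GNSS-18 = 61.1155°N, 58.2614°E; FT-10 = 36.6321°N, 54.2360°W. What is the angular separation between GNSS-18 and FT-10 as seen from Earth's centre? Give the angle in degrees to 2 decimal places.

Δφ = -24.4834°,  Δλ = -112.4974°
a = sin²(Δφ/2) + cos φ₁ cos φ₂ sin²(Δλ/2) = 0.312940
c = 2·arcsin(√a) = 1.187349 rad = 68.0301°

68.03°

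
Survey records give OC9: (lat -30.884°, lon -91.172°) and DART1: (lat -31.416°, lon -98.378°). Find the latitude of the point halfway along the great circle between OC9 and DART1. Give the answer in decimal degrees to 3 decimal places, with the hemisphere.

Bx = cos φ₂ cos Δλ = 0.846665,  By = cos φ₂ sin Δλ = -0.107049
φₘ = atan2(sin φ₁ + sin φ₂, √((cos φ₁ + Bx)² + By²)) = -31.20021°
λₘ = λ₁ + atan2(By, cos φ₁ + Bx) = -94.76488°

31.200°S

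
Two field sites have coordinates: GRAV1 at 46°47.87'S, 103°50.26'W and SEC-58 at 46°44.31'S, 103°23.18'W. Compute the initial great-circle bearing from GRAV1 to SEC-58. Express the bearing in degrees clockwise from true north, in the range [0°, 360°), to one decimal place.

79.3°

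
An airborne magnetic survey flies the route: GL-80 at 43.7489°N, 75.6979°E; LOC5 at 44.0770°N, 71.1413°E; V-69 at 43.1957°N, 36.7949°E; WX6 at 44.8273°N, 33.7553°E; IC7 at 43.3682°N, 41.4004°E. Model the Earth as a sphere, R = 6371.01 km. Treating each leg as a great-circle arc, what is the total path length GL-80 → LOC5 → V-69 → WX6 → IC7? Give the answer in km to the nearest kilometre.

GL-80→LOC5: c = 0.057569 rad, d = 366.77 km
LOC5→V-69: c = 0.430961 rad, d = 2745.66 km
V-69→WX6: c = 0.047604 rad, d = 303.29 km
WX6→IC7: c = 0.099108 rad, d = 631.42 km
Total = 366.77 + 2745.66 + 303.29 + 631.42 = 4047.14 km

4047 km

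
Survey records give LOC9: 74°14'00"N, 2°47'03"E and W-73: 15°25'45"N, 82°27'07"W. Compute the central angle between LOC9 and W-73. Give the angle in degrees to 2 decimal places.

LOC9: φ = +74.23333°, λ = +2.78417°
W-73: φ = +15.42917°, λ = -82.45194°
Δφ = -58.8042°,  Δλ = -85.2361°
a = sin²(Δφ/2) + cos φ₁ cos φ₂ sin²(Δλ/2) = 0.361105
c = 2·arcsin(√a) = 1.289303 rad = 73.8716°

73.87°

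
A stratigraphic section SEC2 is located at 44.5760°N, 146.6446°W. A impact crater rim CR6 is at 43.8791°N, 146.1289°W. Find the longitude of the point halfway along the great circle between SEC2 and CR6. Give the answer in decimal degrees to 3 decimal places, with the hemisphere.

146.385°W

Bx = cos φ₂ cos Δλ = 0.720775,  By = cos φ₂ sin Δλ = 0.006488
φₘ = atan2(sin φ₁ + sin φ₂, √((cos φ₁ + Bx)² + By²)) = 44.22784°
λₘ = λ₁ + atan2(By, cos φ₁ + Bx) = -146.38522°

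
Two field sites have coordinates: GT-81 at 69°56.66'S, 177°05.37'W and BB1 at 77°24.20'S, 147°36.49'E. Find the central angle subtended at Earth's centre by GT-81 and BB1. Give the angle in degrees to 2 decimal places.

GT-81: φ = -69.94433°, λ = -177.08950°
BB1: φ = -77.40333°, λ = +147.60817°
Δφ = -7.4590°,  Δλ = -35.3023°
a = sin²(Δφ/2) + cos φ₁ cos φ₂ sin²(Δλ/2) = 0.011107
c = 2·arcsin(√a) = 0.211175 rad = 12.0994°

12.10°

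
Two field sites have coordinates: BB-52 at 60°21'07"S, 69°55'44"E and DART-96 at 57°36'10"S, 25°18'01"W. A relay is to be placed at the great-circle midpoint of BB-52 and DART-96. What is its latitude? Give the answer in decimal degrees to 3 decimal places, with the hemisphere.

67.913°S

BB-52: φ = -60.35194°, λ = +69.92889°
DART-96: φ = -57.60278°, λ = -25.30028°
Bx = cos φ₂ cos Δλ = -0.048831,  By = cos φ₂ sin Δλ = -0.533556
φₘ = atan2(sin φ₁ + sin φ₂, √((cos φ₁ + Bx)² + By²)) = -67.91275°
λₘ = λ₁ + atan2(By, cos φ₁ + Bx) = 19.81104°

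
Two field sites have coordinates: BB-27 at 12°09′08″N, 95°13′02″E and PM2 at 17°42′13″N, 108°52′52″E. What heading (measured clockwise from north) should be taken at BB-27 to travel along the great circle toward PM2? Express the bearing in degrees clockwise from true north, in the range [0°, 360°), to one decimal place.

65.5°

BB-27: φ = +12.15222°, λ = +95.21722°
PM2: φ = +17.70361°, λ = +108.88111°
Δλ = 13.6639°
y = sin Δλ · cos φ₂ = 0.225039
x = cos φ₁ sin φ₂ − sin φ₁ cos φ₂ cos Δλ = 0.102414
θ = atan2(y, x) = 65.5299° → 65.5299° (mod 360°)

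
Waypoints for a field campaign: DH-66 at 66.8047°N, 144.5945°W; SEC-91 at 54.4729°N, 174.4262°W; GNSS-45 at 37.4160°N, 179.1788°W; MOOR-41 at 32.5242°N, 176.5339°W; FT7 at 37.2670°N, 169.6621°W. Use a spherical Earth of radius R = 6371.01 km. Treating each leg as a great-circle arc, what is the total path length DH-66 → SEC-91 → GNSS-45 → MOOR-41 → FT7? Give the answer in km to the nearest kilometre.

5436 km

DH-66→SEC-91: c = 0.328276 rad, d = 2091.45 km
SEC-91→GNSS-45: c = 0.303062 rad, d = 1930.81 km
GNSS-45→MOOR-41: c = 0.093371 rad, d = 594.87 km
MOOR-41→FT7: c = 0.128497 rad, d = 818.66 km
Total = 2091.45 + 1930.81 + 594.87 + 818.66 = 5435.78 km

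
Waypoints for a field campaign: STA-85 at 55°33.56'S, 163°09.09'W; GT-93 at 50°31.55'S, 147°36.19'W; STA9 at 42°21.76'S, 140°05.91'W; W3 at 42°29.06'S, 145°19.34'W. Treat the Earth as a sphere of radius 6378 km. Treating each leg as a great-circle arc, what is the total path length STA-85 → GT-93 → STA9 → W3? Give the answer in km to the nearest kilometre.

STA-85: φ = -55.55933°, λ = -163.15150°
GT-93: φ = -50.52583°, λ = -147.60317°
STA9: φ = -42.36267°, λ = -140.09850°
W3: φ = -42.48433°, λ = -145.32233°
STA-85→GT-93: c = 0.184729 rad, d = 1178.20 km
GT-93→STA9: c = 0.168461 rad, d = 1074.44 km
STA9→W3: c = 0.067325 rad, d = 429.40 km
Total = 1178.20 + 1074.44 + 429.40 = 2682.04 km

2682 km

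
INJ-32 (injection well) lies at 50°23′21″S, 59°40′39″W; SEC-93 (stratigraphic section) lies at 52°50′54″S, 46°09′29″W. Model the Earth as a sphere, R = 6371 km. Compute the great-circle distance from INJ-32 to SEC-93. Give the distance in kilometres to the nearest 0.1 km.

970.9 km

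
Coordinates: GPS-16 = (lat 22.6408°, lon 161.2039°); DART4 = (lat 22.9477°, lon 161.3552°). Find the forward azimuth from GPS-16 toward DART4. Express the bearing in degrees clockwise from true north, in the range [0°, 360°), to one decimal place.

Δλ = 0.1513°
y = sin Δλ · cos φ₂ = 0.002432
x = cos φ₁ sin φ₂ − sin φ₁ cos φ₂ cos Δλ = 0.005358
θ = atan2(y, x) = 24.4122° → 24.4122° (mod 360°)

24.4°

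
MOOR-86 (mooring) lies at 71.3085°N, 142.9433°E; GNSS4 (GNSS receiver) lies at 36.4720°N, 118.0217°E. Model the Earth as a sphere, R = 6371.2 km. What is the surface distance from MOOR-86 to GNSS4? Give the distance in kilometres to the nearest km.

4134 km

Δφ = -34.8365°,  Δλ = -24.9216°
a = sin²(Δφ/2) + cos φ₁ cos φ₂ sin²(Δλ/2) = 0.101605
c = 2·arcsin(√a) = 0.648834 rad = 37.1754°
d = R·c = 6371.2 × 0.648834 = 4133.8 km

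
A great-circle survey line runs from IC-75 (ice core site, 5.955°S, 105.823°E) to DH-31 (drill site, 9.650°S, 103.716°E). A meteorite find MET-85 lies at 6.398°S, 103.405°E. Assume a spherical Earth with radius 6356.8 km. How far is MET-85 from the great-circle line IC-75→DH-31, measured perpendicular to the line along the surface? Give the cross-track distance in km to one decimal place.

δ₁₃ = central angle IC-75→MET-85 = 0.042663 rad  (haversine)
θ₁₃ = bearing IC-75→MET-85 = 259.430°,  θ₁₂ = bearing IC-75→DH-31 = 209.328°
dₓₜ = R·arcsin(sin δ₁₃ · sin(θ₁₃ − θ₁₂)) = 6356.8·arcsin(0.04265·sin(50.102°)) = 208.037 km
|dₓₜ| = 208.037 km

208.0 km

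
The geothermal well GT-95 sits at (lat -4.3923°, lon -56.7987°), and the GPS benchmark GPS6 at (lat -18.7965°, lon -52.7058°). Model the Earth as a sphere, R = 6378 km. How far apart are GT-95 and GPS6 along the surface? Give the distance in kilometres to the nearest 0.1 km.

Δφ = -14.4042°,  Δλ = 4.0929°
a = sin²(Δφ/2) + cos φ₁ cos φ₂ sin²(Δλ/2) = 0.016921
c = 2·arcsin(√a) = 0.260902 rad = 14.9486°
d = R·c = 6378 × 0.260902 = 1664.0 km

1664.0 km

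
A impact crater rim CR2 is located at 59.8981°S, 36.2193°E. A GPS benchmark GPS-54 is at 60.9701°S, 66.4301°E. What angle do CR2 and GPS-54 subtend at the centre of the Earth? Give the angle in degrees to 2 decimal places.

Δφ = -1.0720°,  Δλ = 30.2108°
a = sin²(Δφ/2) + cos φ₁ cos φ₂ sin²(Δλ/2) = 0.016615
c = 2·arcsin(√a) = 0.258521 rad = 14.8122°

14.81°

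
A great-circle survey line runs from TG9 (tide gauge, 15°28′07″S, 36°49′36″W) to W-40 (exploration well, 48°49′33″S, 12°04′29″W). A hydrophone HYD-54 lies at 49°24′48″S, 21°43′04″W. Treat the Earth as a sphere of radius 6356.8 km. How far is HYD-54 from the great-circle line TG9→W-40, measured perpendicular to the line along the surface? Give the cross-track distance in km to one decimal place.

602.6 km

TG9: φ = -15.46861°, λ = -36.82667°
W-40: φ = -48.82583°, λ = -12.07472°
HYD-54: φ = -49.41333°, λ = -21.71778°
δ₁₃ = central angle TG9→HYD-54 = 0.630214 rad  (haversine)
θ₁₃ = bearing TG9→HYD-54 = 163.276°,  θ₁₂ = bearing TG9→W-40 = 154.033°
dₓₜ = R·arcsin(sin δ₁₃ · sin(θ₁₃ − θ₁₂)) = 6356.8·arcsin(0.58932·sin(9.243°)) = 602.618 km
|dₓₜ| = 602.618 km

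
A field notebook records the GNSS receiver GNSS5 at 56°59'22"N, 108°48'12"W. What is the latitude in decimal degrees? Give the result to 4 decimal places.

56.9894°N

56° + 59′/60 + 22″/3600 = 56 + 0.98333 + 0.00611 = 56.9894°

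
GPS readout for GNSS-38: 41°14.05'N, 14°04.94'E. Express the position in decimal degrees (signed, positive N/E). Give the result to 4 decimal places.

+41.2342°, +14.0823°

lat: 41.2342° N → +41.2342°
lon: 14.0823° E → +14.0823°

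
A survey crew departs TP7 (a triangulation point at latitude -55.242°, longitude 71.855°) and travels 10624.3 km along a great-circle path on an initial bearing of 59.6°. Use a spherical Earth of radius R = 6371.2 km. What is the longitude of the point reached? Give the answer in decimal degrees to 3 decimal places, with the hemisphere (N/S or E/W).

139.177°E

δ = d/R = 10624.3/6371.2 = 1.667551 rad
φ₂ = arcsin(sin φ₁ cos δ + cos φ₁ sin δ cos θ)
   = arcsin(-0.82157·-0.09660 + 0.57011·0.99532·0.50603) = 21.50071°
λ₂ = λ₁ + atan2(sin θ sin δ cos φ₁, cos δ − sin φ₁ sin φ₂) = 139.17706°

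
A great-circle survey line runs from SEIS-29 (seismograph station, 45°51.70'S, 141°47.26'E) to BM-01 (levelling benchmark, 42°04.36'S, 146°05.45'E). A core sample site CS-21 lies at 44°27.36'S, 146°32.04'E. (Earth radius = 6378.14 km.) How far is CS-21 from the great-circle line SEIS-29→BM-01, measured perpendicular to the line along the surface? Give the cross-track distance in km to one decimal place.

190.4 km

SEIS-29: φ = -45.86167°, λ = +141.78767°
BM-01: φ = -42.07267°, λ = +146.09083°
CS-21: φ = -44.45600°, λ = +146.53400°
δ₁₃ = central angle SEIS-29→CS-21 = 0.063343 rad  (haversine)
θ₁₃ = bearing SEIS-29→CS-21 = 68.913°,  θ₁₂ = bearing SEIS-29→BM-01 = 40.776°
dₓₜ = R·arcsin(sin δ₁₃ · sin(θ₁₃ − θ₁₂)) = 6378.14·arcsin(0.06330·sin(28.137°)) = 190.427 km
|dₓₜ| = 190.427 km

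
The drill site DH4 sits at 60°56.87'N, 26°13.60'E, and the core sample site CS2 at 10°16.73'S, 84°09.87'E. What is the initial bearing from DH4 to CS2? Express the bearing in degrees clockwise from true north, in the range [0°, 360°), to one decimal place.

123.1°

DH4: φ = +60.94783°, λ = +26.22667°
CS2: φ = -10.27883°, λ = +84.16450°
Δλ = 57.9378°
y = sin Δλ · cos φ₂ = 0.833872
x = cos φ₁ sin φ₂ − sin φ₁ cos φ₂ cos Δλ = -0.543251
θ = atan2(y, x) = 123.0835° → 123.0835° (mod 360°)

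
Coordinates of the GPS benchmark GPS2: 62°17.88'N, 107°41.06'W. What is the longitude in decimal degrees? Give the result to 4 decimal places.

107.6843°W

107° + 41.06′/60 = 107 + 0.68433 = 107.6843°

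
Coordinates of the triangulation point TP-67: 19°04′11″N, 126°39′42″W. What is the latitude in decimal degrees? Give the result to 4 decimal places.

19° + 4′/60 + 11″/3600 = 19 + 0.06667 + 0.00306 = 19.0697°

19.0697°N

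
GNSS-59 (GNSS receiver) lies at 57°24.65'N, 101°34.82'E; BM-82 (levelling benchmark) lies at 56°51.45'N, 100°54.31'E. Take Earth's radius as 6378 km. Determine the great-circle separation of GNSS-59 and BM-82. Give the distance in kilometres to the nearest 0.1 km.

GNSS-59: φ = +57.41083°, λ = +101.58033°
BM-82: φ = +56.85750°, λ = +100.90517°
Δφ = -0.5533°,  Δλ = -0.6752°
a = sin²(Δφ/2) + cos φ₁ cos φ₂ sin²(Δλ/2) = 0.000034
c = 2·arcsin(√a) = 0.011583 rad = 0.6636°
d = R·c = 6378 × 0.011583 = 73.9 km

73.9 km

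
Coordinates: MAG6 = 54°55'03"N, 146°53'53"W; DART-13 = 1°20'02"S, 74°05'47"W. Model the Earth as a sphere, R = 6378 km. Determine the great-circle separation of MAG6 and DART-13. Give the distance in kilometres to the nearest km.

9053 km

MAG6: φ = +54.91750°, λ = -146.89806°
DART-13: φ = -1.33389°, λ = -74.09639°
Δφ = -56.2514°,  Δλ = 72.8017°
a = sin²(Δφ/2) + cos φ₁ cos φ₂ sin²(Δλ/2) = 0.424576
c = 2·arcsin(√a) = 1.419370 rad = 81.3239°
d = R·c = 6378 × 1.419370 = 9052.7 km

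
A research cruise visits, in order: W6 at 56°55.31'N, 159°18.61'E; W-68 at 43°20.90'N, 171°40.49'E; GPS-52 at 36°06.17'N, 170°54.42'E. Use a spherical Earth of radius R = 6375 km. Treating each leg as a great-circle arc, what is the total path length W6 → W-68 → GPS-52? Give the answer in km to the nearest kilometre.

W6: φ = +56.92183°, λ = +159.31017°
W-68: φ = +43.34833°, λ = +171.67483°
GPS-52: φ = +36.10283°, λ = +170.90700°
W6→W-68: c = 0.273381 rad, d = 1742.80 km
W-68→GPS-52: c = 0.126875 rad, d = 808.83 km
Total = 1742.80 + 808.83 = 2551.63 km

2552 km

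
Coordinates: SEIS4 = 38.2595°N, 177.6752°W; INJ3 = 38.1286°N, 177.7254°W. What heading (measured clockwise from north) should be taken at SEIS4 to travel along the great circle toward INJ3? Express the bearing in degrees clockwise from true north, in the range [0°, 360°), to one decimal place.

196.8°

Δλ = -0.0502°
y = sin Δλ · cos φ₂ = -0.000689
x = cos φ₁ sin φ₂ − sin φ₁ cos φ₂ cos Δλ = -0.002284
θ = atan2(y, x) = -163.2117° → 196.7883° (mod 360°)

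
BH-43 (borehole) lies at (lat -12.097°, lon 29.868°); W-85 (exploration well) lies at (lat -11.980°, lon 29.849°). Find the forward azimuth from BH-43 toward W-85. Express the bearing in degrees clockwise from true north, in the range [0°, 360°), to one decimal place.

351.0°

Δλ = -0.0190°
y = sin Δλ · cos φ₂ = -0.000324
x = cos φ₁ sin φ₂ − sin φ₁ cos φ₂ cos Δλ = 0.002042
θ = atan2(y, x) = -9.0264° → 350.9736° (mod 360°)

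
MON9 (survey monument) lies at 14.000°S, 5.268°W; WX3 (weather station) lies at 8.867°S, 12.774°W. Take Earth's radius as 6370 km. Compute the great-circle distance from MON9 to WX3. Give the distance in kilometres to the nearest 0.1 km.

997.1 km

Δφ = 5.1330°,  Δλ = -7.5060°
a = sin²(Δφ/2) + cos φ₁ cos φ₂ sin²(Δλ/2) = 0.006113
c = 2·arcsin(√a) = 0.156526 rad = 8.9683°
d = R·c = 6370 × 0.156526 = 997.1 km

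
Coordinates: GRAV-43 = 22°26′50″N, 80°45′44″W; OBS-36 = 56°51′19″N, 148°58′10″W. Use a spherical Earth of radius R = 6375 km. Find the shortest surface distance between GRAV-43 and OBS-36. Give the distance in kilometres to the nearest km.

GRAV-43: φ = +22.44722°, λ = -80.76222°
OBS-36: φ = +56.85528°, λ = -148.96944°
Δφ = 34.4081°,  Δλ = -68.2072°
a = sin²(Δφ/2) + cos φ₁ cos φ₂ sin²(Δλ/2) = 0.246346
c = 2·arcsin(√a) = 1.038737 rad = 59.5153°
d = R·c = 6375 × 1.038737 = 6621.9 km

6622 km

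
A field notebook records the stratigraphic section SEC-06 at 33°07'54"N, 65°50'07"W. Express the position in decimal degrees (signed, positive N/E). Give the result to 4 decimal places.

+33.1317°, -65.8353°

lat: 33.1317° N → +33.1317°
lon: 65.8353° W → -65.8353°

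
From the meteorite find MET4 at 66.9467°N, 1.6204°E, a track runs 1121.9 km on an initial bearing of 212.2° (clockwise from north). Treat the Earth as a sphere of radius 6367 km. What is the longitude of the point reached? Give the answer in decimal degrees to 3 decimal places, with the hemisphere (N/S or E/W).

δ = d/R = 1121.9/6367 = 0.176205 rad
φ₂ = arcsin(sin φ₁ cos δ + cos φ₁ sin δ cos θ)
   = arcsin(0.92014·0.98452 + 0.39159·0.17530·-0.84619) = 57.97405°
λ₂ = λ₁ + atan2(sin θ sin δ cos φ₁, cos δ − sin φ₁ sin φ₂) = -8.52493°

8.525°W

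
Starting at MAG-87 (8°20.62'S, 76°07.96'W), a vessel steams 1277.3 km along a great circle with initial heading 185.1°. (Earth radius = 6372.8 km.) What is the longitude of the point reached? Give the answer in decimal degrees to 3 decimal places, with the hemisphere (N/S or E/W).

77.210°W

MAG-87: φ = -8.34367°, λ = -76.13267°
δ = d/R = 1277.3/6372.8 = 0.200430 rad
φ₂ = arcsin(sin φ₁ cos δ + cos φ₁ sin δ cos θ)
   = arcsin(-0.14511·0.97998 + 0.98942·0.19909·-0.99604) = -19.77997°
λ₂ = λ₁ + atan2(sin θ sin δ cos φ₁, cos δ − sin φ₁ sin φ₂) = -77.21033°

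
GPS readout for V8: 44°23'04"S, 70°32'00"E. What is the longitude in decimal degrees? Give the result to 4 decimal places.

70.5333°E

70° + 32′/60 + 0″/3600 = 70 + 0.53333 + 0.00000 = 70.5333°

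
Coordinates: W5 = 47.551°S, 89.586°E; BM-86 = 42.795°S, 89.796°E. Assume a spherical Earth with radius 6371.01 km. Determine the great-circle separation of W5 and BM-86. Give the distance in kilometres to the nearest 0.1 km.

Δφ = 4.7560°,  Δλ = 0.2100°
a = sin²(Δφ/2) + cos φ₁ cos φ₂ sin²(Δλ/2) = 0.001723
c = 2·arcsin(√a) = 0.083048 rad = 4.7583°
d = R·c = 6371.01 × 0.083048 = 529.1 km

529.1 km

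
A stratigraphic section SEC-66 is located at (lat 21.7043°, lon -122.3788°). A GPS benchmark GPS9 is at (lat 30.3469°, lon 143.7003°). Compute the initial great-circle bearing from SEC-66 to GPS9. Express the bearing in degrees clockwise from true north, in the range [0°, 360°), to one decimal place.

Δλ = -93.9209°
y = sin Δλ · cos φ₂ = -0.860962
x = cos φ₁ sin φ₂ − sin φ₁ cos φ₂ cos Δλ = 0.491238
θ = atan2(y, x) = -60.2923° → 299.7077° (mod 360°)

299.7°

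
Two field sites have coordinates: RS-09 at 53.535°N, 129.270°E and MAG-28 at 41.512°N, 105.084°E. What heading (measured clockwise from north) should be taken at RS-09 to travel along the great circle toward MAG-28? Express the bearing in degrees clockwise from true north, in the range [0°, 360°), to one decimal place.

Δλ = -24.1860°
y = sin Δλ · cos φ₂ = -0.306790
x = cos φ₁ sin φ₂ − sin φ₁ cos φ₂ cos Δλ = -0.155442
θ = atan2(y, x) = -116.8701° → 243.1299° (mod 360°)

243.1°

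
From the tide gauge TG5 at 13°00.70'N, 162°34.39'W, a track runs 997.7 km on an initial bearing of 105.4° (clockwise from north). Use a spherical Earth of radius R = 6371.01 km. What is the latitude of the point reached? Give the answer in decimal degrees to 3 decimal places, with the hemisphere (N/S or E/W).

10.489°N

TG5: φ = +13.01167°, λ = -162.57317°
δ = d/R = 997.7/6371.01 = 0.156600 rad
φ₂ = arcsin(sin φ₁ cos δ + cos φ₁ sin δ cos θ)
   = arcsin(0.22515·0.98776 + 0.97432·0.15596·-0.26556) = 10.48869°
λ₂ = λ₁ + atan2(sin θ sin δ cos φ₁, cos δ − sin φ₁ sin φ₂) = -153.77721°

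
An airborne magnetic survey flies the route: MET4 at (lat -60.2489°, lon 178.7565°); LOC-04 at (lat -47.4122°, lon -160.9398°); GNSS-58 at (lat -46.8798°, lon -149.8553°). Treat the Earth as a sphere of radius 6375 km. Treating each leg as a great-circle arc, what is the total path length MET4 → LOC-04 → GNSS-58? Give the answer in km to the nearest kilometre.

2778 km

MET4→LOC-04: c = 0.304015 rad, d = 1938.10 km
LOC-04→GNSS-58: c = 0.131795 rad, d = 840.19 km
Total = 1938.10 + 840.19 = 2778.29 km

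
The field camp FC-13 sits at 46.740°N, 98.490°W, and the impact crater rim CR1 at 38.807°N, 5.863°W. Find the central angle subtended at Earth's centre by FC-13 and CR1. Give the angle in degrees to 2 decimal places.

64.41°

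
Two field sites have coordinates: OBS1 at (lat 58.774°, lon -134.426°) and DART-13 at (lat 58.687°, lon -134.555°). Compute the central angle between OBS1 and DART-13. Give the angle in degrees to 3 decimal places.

0.110°

Δφ = -0.0870°,  Δλ = -0.1290°
a = sin²(Δφ/2) + cos φ₁ cos φ₂ sin²(Δλ/2) = 0.000001
c = 2·arcsin(√a) = 0.001916 rad = 0.1098°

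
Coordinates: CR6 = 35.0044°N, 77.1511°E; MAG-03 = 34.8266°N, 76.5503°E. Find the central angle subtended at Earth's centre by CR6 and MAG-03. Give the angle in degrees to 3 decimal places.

0.524°

Δφ = -0.1778°,  Δλ = -0.6008°
a = sin²(Δφ/2) + cos φ₁ cos φ₂ sin²(Δλ/2) = 0.000021
c = 2·arcsin(√a) = 0.009141 rad = 0.5238°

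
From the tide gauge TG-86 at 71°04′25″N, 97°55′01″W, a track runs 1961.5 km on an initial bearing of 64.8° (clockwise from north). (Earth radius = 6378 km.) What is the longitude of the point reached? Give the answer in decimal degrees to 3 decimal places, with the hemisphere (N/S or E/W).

TG-86: φ = +71.07361°, λ = -97.91694°
δ = d/R = 1961.5/6378 = 0.307542 rad
φ₂ = arcsin(sin φ₁ cos δ + cos φ₁ sin δ cos θ)
   = arcsin(0.94594·0.95308 + 0.32435·0.30272·0.42578) = 70.62360°
λ₂ = λ₁ + atan2(sin θ sin δ cos φ₁, cos δ − sin φ₁ sin φ₂) = -42.26924°

42.269°W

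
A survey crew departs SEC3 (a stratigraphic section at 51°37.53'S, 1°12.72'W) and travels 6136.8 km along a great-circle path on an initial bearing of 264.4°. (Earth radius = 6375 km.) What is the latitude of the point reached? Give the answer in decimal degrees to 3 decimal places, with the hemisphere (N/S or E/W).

29.844°S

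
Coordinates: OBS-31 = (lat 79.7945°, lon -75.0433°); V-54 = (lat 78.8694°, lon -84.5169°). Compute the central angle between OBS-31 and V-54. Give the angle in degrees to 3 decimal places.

1.980°

Δφ = -0.9251°,  Δλ = -9.4736°
a = sin²(Δφ/2) + cos φ₁ cos φ₂ sin²(Δλ/2) = 0.000298
c = 2·arcsin(√a) = 0.034551 rad = 1.9796°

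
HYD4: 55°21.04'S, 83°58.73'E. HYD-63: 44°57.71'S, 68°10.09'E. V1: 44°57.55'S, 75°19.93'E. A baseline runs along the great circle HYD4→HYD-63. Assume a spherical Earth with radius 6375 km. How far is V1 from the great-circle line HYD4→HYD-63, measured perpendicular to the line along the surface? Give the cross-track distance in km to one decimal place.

426.0 km

HYD4: φ = -55.35067°, λ = +83.97883°
HYD-63: φ = -44.96183°, λ = +68.16817°
V1: φ = -44.95917°, λ = +75.33217°
δ₁₃ = central angle HYD4→V1 = 0.205174 rad  (haversine)
θ₁₃ = bearing HYD4→V1 = 328.523°,  θ₁₂ = bearing HYD4→HYD-63 = 309.391°
dₓₜ = R·arcsin(sin δ₁₃ · sin(θ₁₃ − θ₁₂)) = 6375·arcsin(0.20374·sin(19.132°)) = 426.001 km
|dₓₜ| = 426.001 km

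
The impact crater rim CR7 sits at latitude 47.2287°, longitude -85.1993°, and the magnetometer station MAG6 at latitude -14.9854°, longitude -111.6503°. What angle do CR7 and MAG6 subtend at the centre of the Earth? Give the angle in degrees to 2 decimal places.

Δφ = -62.2141°,  Δλ = -26.4510°
a = sin²(Δφ/2) + cos φ₁ cos φ₂ sin²(Δλ/2) = 0.301251
c = 2·arcsin(√a) = 1.162008 rad = 66.5781°

66.58°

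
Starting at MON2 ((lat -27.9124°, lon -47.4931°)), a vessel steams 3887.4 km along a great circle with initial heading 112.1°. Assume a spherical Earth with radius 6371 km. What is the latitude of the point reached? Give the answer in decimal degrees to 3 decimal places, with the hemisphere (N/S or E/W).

δ = d/R = 3887.4/6371 = 0.610171 rad
φ₂ = arcsin(sin φ₁ cos δ + cos φ₁ sin δ cos θ)
   = arcsin(-0.46812·0.81955 + 0.88366·0.57301·-0.37622) = -35.04002°
λ₂ = λ₁ + atan2(sin θ sin δ cos φ₁, cos δ − sin φ₁ sin φ₂) = -7.06929°

35.040°S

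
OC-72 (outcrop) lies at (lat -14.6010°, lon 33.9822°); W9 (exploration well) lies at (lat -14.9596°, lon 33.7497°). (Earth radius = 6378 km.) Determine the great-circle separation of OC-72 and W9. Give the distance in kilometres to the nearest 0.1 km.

47.1 km

Δφ = -0.3586°,  Δλ = -0.2325°
a = sin²(Δφ/2) + cos φ₁ cos φ₂ sin²(Δλ/2) = 0.000014
c = 2·arcsin(√a) = 0.007387 rad = 0.4232°
d = R·c = 6378 × 0.007387 = 47.1 km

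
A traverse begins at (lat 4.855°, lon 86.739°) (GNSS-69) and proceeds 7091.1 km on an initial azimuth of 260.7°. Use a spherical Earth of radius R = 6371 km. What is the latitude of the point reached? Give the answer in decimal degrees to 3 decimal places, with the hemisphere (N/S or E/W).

6.145°S

δ = d/R = 7091.1/6371 = 1.113028 rad
φ₂ = arcsin(sin φ₁ cos δ + cos φ₁ sin δ cos θ)
   = arcsin(0.08463·0.44195 + 0.99641·0.89704·-0.16160) = -6.14478°
λ₂ = λ₁ + atan2(sin θ sin δ cos φ₁, cos δ − sin φ₁ sin φ₂) = 23.81979°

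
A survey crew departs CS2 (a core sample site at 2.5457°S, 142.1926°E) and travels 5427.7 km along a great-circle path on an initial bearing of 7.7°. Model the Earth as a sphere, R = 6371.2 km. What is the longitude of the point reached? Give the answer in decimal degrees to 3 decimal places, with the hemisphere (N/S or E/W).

δ = d/R = 5427.7/6371.2 = 0.851912 rad
φ₂ = arcsin(sin φ₁ cos δ + cos φ₁ sin δ cos θ)
   = arcsin(-0.04442·0.65855 + 0.99901·0.75254·0.99098) = 45.70627°
λ₂ = λ₁ + atan2(sin θ sin δ cos φ₁, cos δ − sin φ₁ sin φ₂) = 150.49432°

150.494°E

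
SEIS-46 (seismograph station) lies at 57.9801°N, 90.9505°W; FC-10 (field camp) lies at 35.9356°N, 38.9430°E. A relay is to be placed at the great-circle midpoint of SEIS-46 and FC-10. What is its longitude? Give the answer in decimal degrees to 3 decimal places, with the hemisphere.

Bx = cos φ₂ cos Δλ = -0.519297,  By = cos φ₂ sin Δλ = 0.621215
φₘ = atan2(sin φ₁ + sin φ₂, √((cos φ₁ + Bx)² + By²)) = 66.58508°
λₘ = λ₁ + atan2(By, cos φ₁ + Bx) = -1.95730°

1.957°W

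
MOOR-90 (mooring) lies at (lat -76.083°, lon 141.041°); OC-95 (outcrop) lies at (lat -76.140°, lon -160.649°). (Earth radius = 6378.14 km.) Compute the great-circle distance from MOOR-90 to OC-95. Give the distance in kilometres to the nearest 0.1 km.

Δφ = -0.0570°,  Δλ = 58.3100°
a = sin²(Δφ/2) + cos φ₁ cos φ₂ sin²(Δλ/2) = 0.013675
c = 2·arcsin(√a) = 0.234414 rad = 13.4309°
d = R·c = 6378.14 × 0.234414 = 1495.1 km

1495.1 km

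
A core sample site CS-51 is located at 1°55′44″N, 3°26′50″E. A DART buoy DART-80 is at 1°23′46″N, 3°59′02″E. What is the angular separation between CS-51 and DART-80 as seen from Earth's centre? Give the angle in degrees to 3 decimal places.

CS-51: φ = +1.92889°, λ = +3.44722°
DART-80: φ = +1.39611°, λ = +3.98389°
Δφ = -0.5328°,  Δλ = 0.5367°
a = sin²(Δφ/2) + cos φ₁ cos φ₂ sin²(Δλ/2) = 0.000044
c = 2·arcsin(√a) = 0.013196 rad = 0.7561°

0.756°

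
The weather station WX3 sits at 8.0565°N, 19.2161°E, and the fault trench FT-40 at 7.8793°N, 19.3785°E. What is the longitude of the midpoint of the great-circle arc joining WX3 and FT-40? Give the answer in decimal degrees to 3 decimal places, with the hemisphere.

19.297°E

Bx = cos φ₂ cos Δλ = 0.990555,  By = cos φ₂ sin Δλ = 0.002808
φₘ = atan2(sin φ₁ + sin φ₂, √((cos φ₁ + Bx)² + By²)) = 7.96791°
λₘ = λ₁ + atan2(By, cos φ₁ + Bx) = 19.29732°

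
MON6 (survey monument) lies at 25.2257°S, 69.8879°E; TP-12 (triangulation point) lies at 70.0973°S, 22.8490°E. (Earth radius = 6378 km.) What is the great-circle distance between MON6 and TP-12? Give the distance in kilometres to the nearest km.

Δφ = -44.8716°,  Δλ = -47.0389°
a = sin²(Δφ/2) + cos φ₁ cos φ₂ sin²(Δλ/2) = 0.194698
c = 2·arcsin(√a) = 0.913972 rad = 52.3667°
d = R·c = 6378 × 0.913972 = 5829.3 km

5829 km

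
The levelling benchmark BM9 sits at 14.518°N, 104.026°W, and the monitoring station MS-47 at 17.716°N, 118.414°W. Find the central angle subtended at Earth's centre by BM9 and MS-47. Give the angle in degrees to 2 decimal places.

14.18°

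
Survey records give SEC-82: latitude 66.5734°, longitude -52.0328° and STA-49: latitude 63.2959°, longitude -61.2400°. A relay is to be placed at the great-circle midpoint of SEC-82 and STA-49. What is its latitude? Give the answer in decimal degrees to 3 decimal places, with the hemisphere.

65.005°N

Bx = cos φ₂ cos Δλ = 0.443593,  By = cos φ₂ sin Δλ = -0.071904
φₘ = atan2(sin φ₁ + sin φ₂, √((cos φ₁ + Bx)² + By²)) = 65.00536°
λₘ = λ₁ + atan2(By, cos φ₁ + Bx) = -56.91861°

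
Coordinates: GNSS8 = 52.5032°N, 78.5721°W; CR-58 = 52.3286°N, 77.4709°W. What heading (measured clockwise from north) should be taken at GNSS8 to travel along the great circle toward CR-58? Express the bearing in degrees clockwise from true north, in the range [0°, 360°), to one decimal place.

104.1°

Δλ = 1.1012°
y = sin Δλ · cos φ₂ = 0.011745
x = cos φ₁ sin φ₂ − sin φ₁ cos φ₂ cos Δλ = -0.002958
θ = atan2(y, x) = 104.1351° → 104.1351° (mod 360°)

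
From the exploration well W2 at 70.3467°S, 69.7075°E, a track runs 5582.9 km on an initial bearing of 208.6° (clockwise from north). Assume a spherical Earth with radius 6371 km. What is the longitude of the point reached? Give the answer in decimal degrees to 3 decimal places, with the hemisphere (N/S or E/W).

69.087°W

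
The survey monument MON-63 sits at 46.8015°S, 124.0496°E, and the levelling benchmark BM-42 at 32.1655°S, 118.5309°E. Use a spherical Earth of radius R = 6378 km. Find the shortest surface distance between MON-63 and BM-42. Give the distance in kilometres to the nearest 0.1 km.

Δφ = 14.6360°,  Δλ = -5.5187°
a = sin²(Δφ/2) + cos φ₁ cos φ₂ sin²(Δλ/2) = 0.017568
c = 2·arcsin(√a) = 0.265868 rad = 15.2331°
d = R·c = 6378 × 0.265868 = 1695.7 km

1695.7 km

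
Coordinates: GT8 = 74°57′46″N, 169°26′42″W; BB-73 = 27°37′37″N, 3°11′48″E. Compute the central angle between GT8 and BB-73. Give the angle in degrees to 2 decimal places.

77.30°

GT8: φ = +74.96278°, λ = -169.44500°
BB-73: φ = +27.62694°, λ = +3.19667°
Δφ = -47.3358°,  Δλ = 172.6417°
a = sin²(Δφ/2) + cos φ₁ cos φ₂ sin²(Δλ/2) = 0.390069
c = 2·arcsin(√a) = 1.349124 rad = 77.2991°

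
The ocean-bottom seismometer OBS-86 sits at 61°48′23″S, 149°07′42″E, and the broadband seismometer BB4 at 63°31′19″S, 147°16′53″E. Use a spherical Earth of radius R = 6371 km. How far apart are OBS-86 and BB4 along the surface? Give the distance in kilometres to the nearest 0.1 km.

212.8 km

OBS-86: φ = -61.80639°, λ = +149.12833°
BB4: φ = -63.52194°, λ = +147.28139°
Δφ = -1.7156°,  Δλ = -1.8469°
a = sin²(Δφ/2) + cos φ₁ cos φ₂ sin²(Δλ/2) = 0.000279
c = 2·arcsin(√a) = 0.033398 rad = 1.9136°
d = R·c = 6371 × 0.033398 = 212.8 km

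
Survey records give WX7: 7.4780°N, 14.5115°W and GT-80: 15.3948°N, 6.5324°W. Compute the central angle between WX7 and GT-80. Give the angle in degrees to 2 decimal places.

Δφ = 7.9168°,  Δλ = 7.9791°
a = sin²(Δφ/2) + cos φ₁ cos φ₂ sin²(Δλ/2) = 0.009393
c = 2·arcsin(√a) = 0.194136 rad = 11.1232°

11.12°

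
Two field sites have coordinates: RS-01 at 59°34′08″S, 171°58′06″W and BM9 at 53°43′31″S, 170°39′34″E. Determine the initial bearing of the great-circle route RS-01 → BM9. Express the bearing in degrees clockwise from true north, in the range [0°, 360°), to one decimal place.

294.0°

RS-01: φ = -59.56889°, λ = -171.96833°
BM9: φ = -53.72528°, λ = +170.65944°
Δλ = -17.3722°
y = sin Δλ · cos φ₂ = -0.176656
x = cos φ₁ sin φ₂ − sin φ₁ cos φ₂ cos Δλ = 0.078543
θ = atan2(y, x) = -66.0296° → 293.9704° (mod 360°)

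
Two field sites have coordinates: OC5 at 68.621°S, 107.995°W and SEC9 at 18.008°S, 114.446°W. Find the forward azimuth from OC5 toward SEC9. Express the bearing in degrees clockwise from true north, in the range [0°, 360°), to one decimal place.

Δλ = -6.4510°
y = sin Δλ · cos φ₂ = -0.106850
x = cos φ₁ sin φ₂ − sin φ₁ cos φ₂ cos Δλ = 0.767270
θ = atan2(y, x) = -7.9280° → 352.0720° (mod 360°)

352.1°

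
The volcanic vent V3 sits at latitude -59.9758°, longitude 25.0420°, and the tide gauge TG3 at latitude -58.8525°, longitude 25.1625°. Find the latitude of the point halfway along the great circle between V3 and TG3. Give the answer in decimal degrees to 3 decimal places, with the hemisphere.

Bx = cos φ₂ cos Δλ = 0.517242,  By = cos φ₂ sin Δλ = 0.001088
φₘ = atan2(sin φ₁ + sin φ₂, √((cos φ₁ + Bx)² + By²)) = -59.41416°
λₘ = λ₁ + atan2(By, cos φ₁ + Bx) = 25.10325°

59.414°S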